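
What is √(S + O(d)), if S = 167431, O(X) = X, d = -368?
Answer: √167063 ≈ 408.73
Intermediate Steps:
√(S + O(d)) = √(167431 - 368) = √167063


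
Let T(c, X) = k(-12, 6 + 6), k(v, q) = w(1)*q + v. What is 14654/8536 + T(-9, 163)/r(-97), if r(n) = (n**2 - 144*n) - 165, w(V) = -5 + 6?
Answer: 7327/4268 ≈ 1.7167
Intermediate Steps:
w(V) = 1
k(v, q) = q + v (k(v, q) = 1*q + v = q + v)
T(c, X) = 0 (T(c, X) = (6 + 6) - 12 = 12 - 12 = 0)
r(n) = -165 + n**2 - 144*n
14654/8536 + T(-9, 163)/r(-97) = 14654/8536 + 0/(-165 + (-97)**2 - 144*(-97)) = 14654*(1/8536) + 0/(-165 + 9409 + 13968) = 7327/4268 + 0/23212 = 7327/4268 + 0*(1/23212) = 7327/4268 + 0 = 7327/4268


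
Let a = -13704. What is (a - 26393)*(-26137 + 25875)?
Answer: 10505414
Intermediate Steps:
(a - 26393)*(-26137 + 25875) = (-13704 - 26393)*(-26137 + 25875) = -40097*(-262) = 10505414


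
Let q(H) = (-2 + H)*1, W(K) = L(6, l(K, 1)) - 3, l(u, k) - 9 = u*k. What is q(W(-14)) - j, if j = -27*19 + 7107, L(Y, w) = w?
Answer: -6604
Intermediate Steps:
l(u, k) = 9 + k*u (l(u, k) = 9 + u*k = 9 + k*u)
j = 6594 (j = -513 + 7107 = 6594)
W(K) = 6 + K (W(K) = (9 + 1*K) - 3 = (9 + K) - 3 = 6 + K)
q(H) = -2 + H
q(W(-14)) - j = (-2 + (6 - 14)) - 1*6594 = (-2 - 8) - 6594 = -10 - 6594 = -6604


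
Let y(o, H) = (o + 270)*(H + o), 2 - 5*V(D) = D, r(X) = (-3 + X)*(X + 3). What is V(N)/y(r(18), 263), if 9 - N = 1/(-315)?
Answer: -1103/266277375 ≈ -4.1423e-6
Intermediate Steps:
r(X) = (-3 + X)*(3 + X)
N = 2836/315 (N = 9 - 1/(-315) = 9 - 1*(-1/315) = 9 + 1/315 = 2836/315 ≈ 9.0032)
V(D) = ⅖ - D/5
y(o, H) = (270 + o)*(H + o)
V(N)/y(r(18), 263) = (⅖ - ⅕*2836/315)/((-9 + 18²)² + 270*263 + 270*(-9 + 18²) + 263*(-9 + 18²)) = (⅖ - 2836/1575)/((-9 + 324)² + 71010 + 270*(-9 + 324) + 263*(-9 + 324)) = -2206/(1575*(315² + 71010 + 270*315 + 263*315)) = -2206/(1575*(99225 + 71010 + 85050 + 82845)) = -2206/1575/338130 = -2206/1575*1/338130 = -1103/266277375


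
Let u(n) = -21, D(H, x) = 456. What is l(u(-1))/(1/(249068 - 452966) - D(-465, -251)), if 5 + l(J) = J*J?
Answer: -88899528/92977489 ≈ -0.95614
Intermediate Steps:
l(J) = -5 + J² (l(J) = -5 + J*J = -5 + J²)
l(u(-1))/(1/(249068 - 452966) - D(-465, -251)) = (-5 + (-21)²)/(1/(249068 - 452966) - 1*456) = (-5 + 441)/(1/(-203898) - 456) = 436/(-1/203898 - 456) = 436/(-92977489/203898) = 436*(-203898/92977489) = -88899528/92977489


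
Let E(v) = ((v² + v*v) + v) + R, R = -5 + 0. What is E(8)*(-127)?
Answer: -16637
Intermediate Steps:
R = -5
E(v) = -5 + v + 2*v² (E(v) = ((v² + v*v) + v) - 5 = ((v² + v²) + v) - 5 = (2*v² + v) - 5 = (v + 2*v²) - 5 = -5 + v + 2*v²)
E(8)*(-127) = (-5 + 8 + 2*8²)*(-127) = (-5 + 8 + 2*64)*(-127) = (-5 + 8 + 128)*(-127) = 131*(-127) = -16637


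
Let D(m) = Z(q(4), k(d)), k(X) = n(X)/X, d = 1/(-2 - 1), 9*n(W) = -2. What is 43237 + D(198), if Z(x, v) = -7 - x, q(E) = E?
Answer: 43226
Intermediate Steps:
n(W) = -2/9 (n(W) = (⅑)*(-2) = -2/9)
d = -⅓ (d = 1/(-3) = -⅓ ≈ -0.33333)
k(X) = -2/(9*X)
D(m) = -11 (D(m) = -7 - 1*4 = -7 - 4 = -11)
43237 + D(198) = 43237 - 11 = 43226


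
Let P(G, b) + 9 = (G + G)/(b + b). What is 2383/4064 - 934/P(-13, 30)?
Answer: 114547669/1150112 ≈ 99.597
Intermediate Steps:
P(G, b) = -9 + G/b (P(G, b) = -9 + (G + G)/(b + b) = -9 + (2*G)/((2*b)) = -9 + (2*G)*(1/(2*b)) = -9 + G/b)
2383/4064 - 934/P(-13, 30) = 2383/4064 - 934/(-9 - 13/30) = 2383/4064 - 934/(-283/30) = 2383/4064 - 934*(-30/283) = 2383/4064 + 28020/283 = 114547669/1150112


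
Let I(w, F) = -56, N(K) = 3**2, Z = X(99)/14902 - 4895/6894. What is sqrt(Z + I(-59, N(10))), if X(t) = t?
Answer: 2*I*sqrt(1039006464657206)/8561199 ≈ 7.5302*I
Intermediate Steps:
Z = -18065696/25683597 (Z = 99/14902 - 4895/6894 = -18065696/25683597 ≈ -0.70339)
N(K) = 9
sqrt(Z + I(-59, N(10))) = sqrt(-18065696/25683597 - 56) = sqrt(-1456347128/25683597) = 2*I*sqrt(1039006464657206)/8561199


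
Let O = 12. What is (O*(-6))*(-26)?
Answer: 1872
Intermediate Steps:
(O*(-6))*(-26) = (12*(-6))*(-26) = -72*(-26) = 1872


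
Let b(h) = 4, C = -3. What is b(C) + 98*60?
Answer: 5884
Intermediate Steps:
b(C) + 98*60 = 4 + 98*60 = 4 + 5880 = 5884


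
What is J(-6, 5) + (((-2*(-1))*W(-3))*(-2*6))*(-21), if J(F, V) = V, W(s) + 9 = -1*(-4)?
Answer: -2515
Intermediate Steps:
W(s) = -5 (W(s) = -9 - 1*(-4) = -9 + 4 = -5)
J(-6, 5) + (((-2*(-1))*W(-3))*(-2*6))*(-21) = 5 + ((-2*(-1)*(-5))*(-2*6))*(-21) = 5 + ((2*(-5))*(-12))*(-21) = 5 - 10*(-12)*(-21) = 5 + 120*(-21) = 5 - 2520 = -2515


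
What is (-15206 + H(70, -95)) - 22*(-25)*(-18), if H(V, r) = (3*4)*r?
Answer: -26246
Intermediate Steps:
H(V, r) = 12*r
(-15206 + H(70, -95)) - 22*(-25)*(-18) = (-15206 + 12*(-95)) - 22*(-25)*(-18) = (-15206 - 1140) + 550*(-18) = -16346 - 9900 = -26246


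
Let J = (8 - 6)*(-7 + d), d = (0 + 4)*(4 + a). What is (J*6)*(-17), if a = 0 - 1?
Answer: -1020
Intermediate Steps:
a = -1
d = 12 (d = (0 + 4)*(4 - 1) = 4*3 = 12)
J = 10 (J = (8 - 6)*(-7 + 12) = 2*5 = 10)
(J*6)*(-17) = (10*6)*(-17) = 60*(-17) = -1020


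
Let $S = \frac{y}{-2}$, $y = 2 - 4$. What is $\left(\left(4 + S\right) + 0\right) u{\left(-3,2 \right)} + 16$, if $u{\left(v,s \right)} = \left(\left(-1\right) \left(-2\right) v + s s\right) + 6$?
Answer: $36$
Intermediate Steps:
$y = -2$
$u{\left(v,s \right)} = 6 + s^{2} + 2 v$ ($u{\left(v,s \right)} = \left(2 v + s^{2}\right) + 6 = \left(s^{2} + 2 v\right) + 6 = 6 + s^{2} + 2 v$)
$S = 1$ ($S = - \frac{2}{-2} = \left(-2\right) \left(- \frac{1}{2}\right) = 1$)
$\left(\left(4 + S\right) + 0\right) u{\left(-3,2 \right)} + 16 = \left(\left(4 + 1\right) + 0\right) \left(6 + 2^{2} + 2 \left(-3\right)\right) + 16 = \left(5 + 0\right) \left(6 + 4 - 6\right) + 16 = 5 \cdot 4 + 16 = 20 + 16 = 36$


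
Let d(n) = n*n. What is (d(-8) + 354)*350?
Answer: 146300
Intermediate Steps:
d(n) = n**2
(d(-8) + 354)*350 = ((-8)**2 + 354)*350 = (64 + 354)*350 = 418*350 = 146300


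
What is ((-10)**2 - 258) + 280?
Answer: 122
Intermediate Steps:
((-10)**2 - 258) + 280 = (100 - 258) + 280 = -158 + 280 = 122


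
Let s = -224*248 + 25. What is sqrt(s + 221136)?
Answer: 3*sqrt(18401) ≈ 406.95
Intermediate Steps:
s = -55527 (s = -55552 + 25 = -55527)
sqrt(s + 221136) = sqrt(-55527 + 221136) = sqrt(165609) = 3*sqrt(18401)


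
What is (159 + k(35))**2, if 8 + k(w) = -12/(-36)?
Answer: 206116/9 ≈ 22902.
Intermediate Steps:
k(w) = -23/3 (k(w) = -8 - 12/(-36) = -8 - 12*(-1/36) = -8 + 1/3 = -23/3)
(159 + k(35))**2 = (159 - 23/3)**2 = (454/3)**2 = 206116/9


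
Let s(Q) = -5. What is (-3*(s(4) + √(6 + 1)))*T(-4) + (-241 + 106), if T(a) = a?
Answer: -195 + 12*√7 ≈ -163.25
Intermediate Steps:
(-3*(s(4) + √(6 + 1)))*T(-4) + (-241 + 106) = -3*(-5 + √(6 + 1))*(-4) + (-241 + 106) = -3*(-5 + √7)*(-4) - 135 = (15 - 3*√7)*(-4) - 135 = (-60 + 12*√7) - 135 = -195 + 12*√7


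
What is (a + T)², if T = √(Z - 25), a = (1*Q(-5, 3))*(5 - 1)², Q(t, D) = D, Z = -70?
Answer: (48 + I*√95)² ≈ 2209.0 + 935.69*I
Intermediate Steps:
a = 48 (a = (1*3)*(5 - 1)² = 3*4² = 3*16 = 48)
T = I*√95 (T = √(-70 - 25) = √(-95) = I*√95 ≈ 9.7468*I)
(a + T)² = (48 + I*√95)²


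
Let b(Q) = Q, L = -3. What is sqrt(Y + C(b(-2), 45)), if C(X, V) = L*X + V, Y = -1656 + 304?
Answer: I*sqrt(1301) ≈ 36.069*I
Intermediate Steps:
Y = -1352
C(X, V) = V - 3*X (C(X, V) = -3*X + V = V - 3*X)
sqrt(Y + C(b(-2), 45)) = sqrt(-1352 + (45 - 3*(-2))) = sqrt(-1352 + (45 + 6)) = sqrt(-1352 + 51) = sqrt(-1301) = I*sqrt(1301)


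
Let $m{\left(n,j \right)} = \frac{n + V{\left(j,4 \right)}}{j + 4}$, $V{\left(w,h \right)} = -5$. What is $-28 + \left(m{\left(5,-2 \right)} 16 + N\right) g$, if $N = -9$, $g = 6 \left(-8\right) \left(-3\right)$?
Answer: $-1324$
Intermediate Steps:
$g = 144$ ($g = \left(-48\right) \left(-3\right) = 144$)
$m{\left(n,j \right)} = \frac{-5 + n}{4 + j}$ ($m{\left(n,j \right)} = \frac{n - 5}{j + 4} = \frac{-5 + n}{4 + j}$)
$-28 + \left(m{\left(5,-2 \right)} 16 + N\right) g = -28 + \left(\frac{-5 + 5}{4 - 2} \cdot 16 - 9\right) 144 = -28 + \left(\frac{1}{2} \cdot 0 \cdot 16 - 9\right) 144 = -28 + \left(0 \cdot 16 - 9\right) 144 = -28 + \left(0 - 9\right) 144 = -28 - 1296 = -1324$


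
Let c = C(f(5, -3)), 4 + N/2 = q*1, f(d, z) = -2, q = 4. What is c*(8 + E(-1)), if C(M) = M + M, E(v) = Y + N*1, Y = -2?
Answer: -24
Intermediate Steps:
N = 0 (N = -8 + 2*(4*1) = -8 + 2*4 = -8 + 8 = 0)
E(v) = -2 (E(v) = -2 + 0*1 = -2 + 0 = -2)
C(M) = 2*M
c = -4 (c = 2*(-2) = -4)
c*(8 + E(-1)) = -4*(8 - 2) = -4*6 = -24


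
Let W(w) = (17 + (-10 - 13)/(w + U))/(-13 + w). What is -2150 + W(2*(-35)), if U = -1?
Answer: -12671180/5893 ≈ -2150.2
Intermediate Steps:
W(w) = (17 - 23/(-1 + w))/(-13 + w) (W(w) = (17 + (-10 - 13)/(w - 1))/(-13 + w) = (17 - 23/(-1 + w))/(-13 + w))
-2150 + W(2*(-35)) = -2150 + (-40 + 17*(2*(-35)))/(13 + (2*(-35))² - 28*(-35)) = -2150 + (-40 + 17*(-70))/(13 + (-70)² - 14*(-70)) = -2150 + (-40 - 1190)/(13 + 4900 + 980) = -2150 - 1230/5893 = -12671180/5893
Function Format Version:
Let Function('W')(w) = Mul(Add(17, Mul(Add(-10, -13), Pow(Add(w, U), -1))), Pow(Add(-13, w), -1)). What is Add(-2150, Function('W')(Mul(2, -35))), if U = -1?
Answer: Rational(-12671180, 5893) ≈ -2150.2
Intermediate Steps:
Function('W')(w) = Mul(Pow(Add(-13, w), -1), Add(17, Mul(-23, Pow(Add(-1, w), -1)))) (Function('W')(w) = Mul(Add(17, Mul(Add(-10, -13), Pow(Add(w, -1), -1))), Pow(Add(-13, w), -1)) = Mul(Add(17, Mul(-23, Pow(Add(-1, w), -1))), Pow(Add(-13, w), -1)) = Mul(Pow(Add(-13, w), -1), Add(17, Mul(-23, Pow(Add(-1, w), -1)))))
Add(-2150, Function('W')(Mul(2, -35))) = Add(-2150, Mul(Pow(Add(13, Pow(Mul(2, -35), 2), Mul(-14, Mul(2, -35))), -1), Add(-40, Mul(17, Mul(2, -35))))) = Add(-2150, Mul(Pow(Add(13, Pow(-70, 2), Mul(-14, -70)), -1), Add(-40, Mul(17, -70)))) = Add(-2150, Mul(Pow(Add(13, 4900, 980), -1), Add(-40, -1190))) = Add(-2150, Mul(Pow(5893, -1), -1230)) = Add(-2150, Mul(Rational(1, 5893), -1230)) = Add(-2150, Rational(-1230, 5893)) = Rational(-12671180, 5893)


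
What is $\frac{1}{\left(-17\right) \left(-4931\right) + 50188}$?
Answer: $\frac{1}{134015} \approx 7.4619 \cdot 10^{-6}$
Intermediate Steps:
$\frac{1}{\left(-17\right) \left(-4931\right) + 50188} = \frac{1}{83827 + 50188} = \frac{1}{134015}$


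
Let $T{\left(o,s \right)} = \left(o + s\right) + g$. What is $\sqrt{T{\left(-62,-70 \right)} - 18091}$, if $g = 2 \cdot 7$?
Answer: $i \sqrt{18209} \approx 134.94 i$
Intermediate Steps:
$g = 14$
$T{\left(o,s \right)} = 14 + o + s$ ($T{\left(o,s \right)} = \left(o + s\right) + 14 = 14 + o + s$)
$\sqrt{T{\left(-62,-70 \right)} - 18091} = \sqrt{\left(14 - 62 - 70\right) - 18091} = \sqrt{-118 - 18091} = \sqrt{-18209} = i \sqrt{18209}$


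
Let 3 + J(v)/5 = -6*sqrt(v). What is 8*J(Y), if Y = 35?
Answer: -120 - 240*sqrt(35) ≈ -1539.9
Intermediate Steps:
J(v) = -15 - 30*sqrt(v) (J(v) = -15 + 5*(-6*sqrt(v)) = -15 - 30*sqrt(v))
8*J(Y) = 8*(-15 - 30*sqrt(35)) = -120 - 240*sqrt(35)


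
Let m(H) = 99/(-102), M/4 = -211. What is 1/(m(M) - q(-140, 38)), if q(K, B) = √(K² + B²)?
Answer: 1122/24325775 - 2312*√5261/24325775 ≈ -0.0068476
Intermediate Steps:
M = -844 (M = 4*(-211) = -844)
q(K, B) = √(B² + K²)
m(H) = -33/34 (m(H) = 99*(-1/102) = -33/34)
1/(m(M) - q(-140, 38)) = 1/(-33/34 - √(38² + (-140)²)) = 1/(-33/34 - √(1444 + 19600)) = 1/(-33/34 - √21044) = 1/(-33/34 - 2*√5261)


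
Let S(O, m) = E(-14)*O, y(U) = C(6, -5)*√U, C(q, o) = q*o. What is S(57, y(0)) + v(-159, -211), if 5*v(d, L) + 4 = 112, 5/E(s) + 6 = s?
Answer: 147/20 ≈ 7.3500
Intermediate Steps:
C(q, o) = o*q
E(s) = 5/(-6 + s)
v(d, L) = 108/5 (v(d, L) = -⅘ + (⅕)*112 = -⅘ + 112/5 = 108/5)
y(U) = -30*√U (y(U) = (-5*6)*√U = -30*√U)
S(O, m) = -O/4 (S(O, m) = (5/(-6 - 14))*O = (5/(-20))*O = (5*(-1/20))*O = -O/4)
S(57, y(0)) + v(-159, -211) = -¼*57 + 108/5 = -57/4 + 108/5 = 147/20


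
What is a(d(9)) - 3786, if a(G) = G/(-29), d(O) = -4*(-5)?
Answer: -109814/29 ≈ -3786.7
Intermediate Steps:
d(O) = 20
a(G) = -G/29 (a(G) = G*(-1/29) = -G/29)
a(d(9)) - 3786 = -1/29*20 - 3786 = -20/29 - 3786 = -109814/29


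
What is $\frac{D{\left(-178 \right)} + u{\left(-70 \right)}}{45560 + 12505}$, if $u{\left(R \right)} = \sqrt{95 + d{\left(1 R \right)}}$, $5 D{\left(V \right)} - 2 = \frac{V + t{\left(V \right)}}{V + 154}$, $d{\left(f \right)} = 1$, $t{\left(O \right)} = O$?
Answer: $\frac{101}{1741950} + \frac{4 \sqrt{6}}{58065} \approx 0.00022672$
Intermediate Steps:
$D{\left(V \right)} = \frac{2}{5} + \frac{2 V}{5 \left(154 + V\right)}$ ($D{\left(V \right)} = \frac{2}{5} + \frac{\left(V + V\right) \frac{1}{V + 154}}{5} = \frac{2}{5} + \frac{2 V \frac{1}{154 + V}}{5} = \frac{2}{5} + \frac{2 V}{5 \left(154 + V\right)}$)
$u{\left(R \right)} = 4 \sqrt{6}$ ($u{\left(R \right)} = \sqrt{95 + 1} = \sqrt{96} = 4 \sqrt{6}$)
$\frac{D{\left(-178 \right)} + u{\left(-70 \right)}}{45560 + 12505} = \frac{\frac{4 \left(77 - 178\right)}{5 \left(154 - 178\right)} + 4 \sqrt{6}}{45560 + 12505} = \frac{\frac{4}{5} \frac{1}{-24} \left(-101\right) + 4 \sqrt{6}}{58065} = \left(\frac{4}{5} \left(- \frac{1}{24}\right) \left(-101\right) + 4 \sqrt{6}\right) \frac{1}{58065} = \left(\frac{101}{30} + 4 \sqrt{6}\right) \frac{1}{58065} = \frac{101}{1741950} + \frac{4 \sqrt{6}}{58065}$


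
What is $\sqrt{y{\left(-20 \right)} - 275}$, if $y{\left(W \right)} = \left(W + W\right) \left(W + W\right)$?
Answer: $5 \sqrt{53} \approx 36.401$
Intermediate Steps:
$y{\left(W \right)} = 4 W^{2}$ ($y{\left(W \right)} = 2 W 2 W = 4 W^{2}$)
$\sqrt{y{\left(-20 \right)} - 275} = \sqrt{4 \left(-20\right)^{2} - 275} = \sqrt{4 \cdot 400 - 275} = \sqrt{1600 - 275} = \sqrt{1325} = 5 \sqrt{53}$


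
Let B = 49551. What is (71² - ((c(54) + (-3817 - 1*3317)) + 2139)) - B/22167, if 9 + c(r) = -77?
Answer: 74774941/7389 ≈ 10120.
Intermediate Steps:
c(r) = -86 (c(r) = -9 - 77 = -86)
(71² - ((c(54) + (-3817 - 1*3317)) + 2139)) - B/22167 = (71² - ((-86 + (-3817 - 1*3317)) + 2139)) - 49551/22167 = (5041 - ((-86 + (-3817 - 3317)) + 2139)) - 49551/22167 = (5041 - ((-86 - 7134) + 2139)) - 1*16517/7389 = (5041 - (-7220 + 2139)) - 16517/7389 = (5041 - 1*(-5081)) - 16517/7389 = (5041 + 5081) - 16517/7389 = 10122 - 16517/7389 = 74774941/7389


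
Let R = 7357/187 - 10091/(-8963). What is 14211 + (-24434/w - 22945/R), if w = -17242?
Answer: 215650685128647/15803879264 ≈ 13645.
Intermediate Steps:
R = 67827808/1676081 (R = 7357*(1/187) - 10091*(-1/8963) = 7357/187 + 10091/8963 = 67827808/1676081 ≈ 40.468)
14211 + (-24434/w - 22945/R) = 14211 + (-24434/(-17242) - 22945/67827808/1676081) = 14211 + (-24434*(-1/17242) - 22945*1676081/67827808) = 14211 + (12217/8621 - 38457678545/67827808) = 14211 - 8938243092057/15803879264 = 215650685128647/15803879264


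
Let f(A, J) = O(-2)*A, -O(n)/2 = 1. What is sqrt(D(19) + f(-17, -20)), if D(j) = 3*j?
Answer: sqrt(91) ≈ 9.5394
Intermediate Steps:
O(n) = -2 (O(n) = -2*1 = -2)
f(A, J) = -2*A
sqrt(D(19) + f(-17, -20)) = sqrt(3*19 - 2*(-17)) = sqrt(57 + 34) = sqrt(91)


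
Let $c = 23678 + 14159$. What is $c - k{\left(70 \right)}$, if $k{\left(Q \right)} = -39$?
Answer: $37876$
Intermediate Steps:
$c = 37837$
$c - k{\left(70 \right)} = 37837 - -39 = 37837 + 39 = 37876$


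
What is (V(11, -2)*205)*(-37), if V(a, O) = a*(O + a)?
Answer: -750915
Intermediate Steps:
(V(11, -2)*205)*(-37) = ((11*(-2 + 11))*205)*(-37) = ((11*9)*205)*(-37) = (99*205)*(-37) = 20295*(-37) = -750915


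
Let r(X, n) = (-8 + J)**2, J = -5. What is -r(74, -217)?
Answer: -169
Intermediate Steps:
r(X, n) = 169 (r(X, n) = (-8 - 5)**2 = (-13)**2 = 169)
-r(74, -217) = -1*169 = -169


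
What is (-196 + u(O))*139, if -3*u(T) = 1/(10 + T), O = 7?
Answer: -1389583/51 ≈ -27247.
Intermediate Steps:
u(T) = -1/(3*(10 + T))
(-196 + u(O))*139 = (-196 - 1/(30 + 3*7))*139 = (-196 - 1/(30 + 21))*139 = (-196 - 1/51)*139 = -9997/51*139 = -1389583/51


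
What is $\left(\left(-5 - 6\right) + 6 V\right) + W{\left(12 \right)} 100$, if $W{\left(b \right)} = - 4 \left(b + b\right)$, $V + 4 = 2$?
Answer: $-9623$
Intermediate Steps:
$V = -2$ ($V = -4 + 2 = -2$)
$W{\left(b \right)} = - 8 b$ ($W{\left(b \right)} = - 4 \cdot 2 b = - 8 b$)
$\left(\left(-5 - 6\right) + 6 V\right) + W{\left(12 \right)} 100 = \left(\left(-5 - 6\right) + 6 \left(-2\right)\right) + \left(-8\right) 12 \cdot 100 = \left(\left(-5 - 6\right) - 12\right) - 9600 = \left(-11 - 12\right) - 9600 = -23 - 9600 = -9623$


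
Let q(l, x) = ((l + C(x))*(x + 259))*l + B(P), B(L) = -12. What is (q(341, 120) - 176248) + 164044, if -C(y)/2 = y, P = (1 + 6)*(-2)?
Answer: 13040923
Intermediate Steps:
P = -14 (P = 7*(-2) = -14)
C(y) = -2*y
q(l, x) = -12 + l*(259 + x)*(l - 2*x) (q(l, x) = ((l - 2*x)*(x + 259))*l - 12 = ((l - 2*x)*(259 + x))*l - 12 = ((259 + x)*(l - 2*x))*l - 12 = l*(259 + x)*(l - 2*x) - 12 = -12 + l*(259 + x)*(l - 2*x))
(q(341, 120) - 176248) + 164044 = ((-12 + 259*341² + 120*341² - 518*341*120 - 2*341*120²) - 176248) + 164044 = ((-12 + 259*116281 + 120*116281 - 21196560 - 2*341*14400) - 176248) + 164044 = ((-12 + 30116779 + 13953720 - 21196560 - 9820800) - 176248) + 164044 = (13053127 - 176248) + 164044 = 12876879 + 164044 = 13040923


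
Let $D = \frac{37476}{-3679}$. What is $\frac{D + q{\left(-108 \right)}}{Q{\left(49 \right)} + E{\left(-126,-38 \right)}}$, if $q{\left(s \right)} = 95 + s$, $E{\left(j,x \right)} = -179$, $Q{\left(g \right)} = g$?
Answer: $\frac{85303}{478270} \approx 0.17836$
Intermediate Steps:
$D = - \frac{37476}{3679}$ ($D = 37476 \left(- \frac{1}{3679}\right) = - \frac{37476}{3679} \approx -10.186$)
$\frac{D + q{\left(-108 \right)}}{Q{\left(49 \right)} + E{\left(-126,-38 \right)}} = \frac{- \frac{37476}{3679} + \left(95 - 108\right)}{49 - 179} = \frac{- \frac{37476}{3679} - 13}{-130} = \left(- \frac{85303}{3679}\right) \left(- \frac{1}{130}\right) = \frac{85303}{478270}$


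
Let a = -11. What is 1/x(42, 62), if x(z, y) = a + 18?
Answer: ⅐ ≈ 0.14286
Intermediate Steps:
x(z, y) = 7 (x(z, y) = -11 + 18 = 7)
1/x(42, 62) = 1/7 = ⅐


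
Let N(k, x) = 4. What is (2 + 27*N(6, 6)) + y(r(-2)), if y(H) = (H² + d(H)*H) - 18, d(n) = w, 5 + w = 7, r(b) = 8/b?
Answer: 100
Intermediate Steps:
w = 2 (w = -5 + 7 = 2)
d(n) = 2
y(H) = -18 + H² + 2*H (y(H) = (H² + 2*H) - 18 = -18 + H² + 2*H)
(2 + 27*N(6, 6)) + y(r(-2)) = (2 + 27*4) + (-18 + (8/(-2))² + 2*(8/(-2))) = (2 + 108) + (-18 + (8*(-½))² + 2*(8*(-½))) = 110 + (-18 + (-4)² + 2*(-4)) = 110 + (-18 + 16 - 8) = 110 - 10 = 100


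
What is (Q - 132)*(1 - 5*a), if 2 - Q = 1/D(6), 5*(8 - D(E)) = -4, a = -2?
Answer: -5725/4 ≈ -1431.3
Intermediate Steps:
D(E) = 44/5 (D(E) = 8 - ⅕*(-4) = 8 + ⅘ = 44/5)
Q = 83/44 (Q = 2 - 1/44/5 = 2 - 1*5/44 = 2 - 5/44 = 83/44 ≈ 1.8864)
(Q - 132)*(1 - 5*a) = (83/44 - 132)*(1 - 5*(-2)) = -5725*(1 + 10)/44 = -5725/44*11 = -5725/4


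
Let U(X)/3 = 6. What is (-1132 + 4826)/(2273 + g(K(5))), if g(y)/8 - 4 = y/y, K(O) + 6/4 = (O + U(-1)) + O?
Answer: 3694/2313 ≈ 1.5971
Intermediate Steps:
U(X) = 18 (U(X) = 3*6 = 18)
K(O) = 33/2 + 2*O (K(O) = -3/2 + ((O + 18) + O) = -3/2 + ((18 + O) + O) = -3/2 + (18 + 2*O) = 33/2 + 2*O)
g(y) = 40 (g(y) = 32 + 8*(y/y) = 32 + 8*1 = 32 + 8 = 40)
(-1132 + 4826)/(2273 + g(K(5))) = (-1132 + 4826)/(2273 + 40) = 3694/2313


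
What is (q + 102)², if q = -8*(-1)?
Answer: 12100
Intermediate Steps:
q = 8
(q + 102)² = (8 + 102)² = 110² = 12100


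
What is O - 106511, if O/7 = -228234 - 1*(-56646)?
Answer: -1307627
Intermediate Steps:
O = -1201116 (O = 7*(-228234 - 1*(-56646)) = 7*(-228234 + 56646) = 7*(-171588) = -1201116)
O - 106511 = -1201116 - 106511 = -1307627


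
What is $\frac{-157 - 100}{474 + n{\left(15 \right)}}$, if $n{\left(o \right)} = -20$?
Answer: $- \frac{257}{454} \approx -0.56608$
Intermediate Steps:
$\frac{-157 - 100}{474 + n{\left(15 \right)}} = \frac{-157 - 100}{474 - 20} = \frac{-157 + \left(-122 + 22\right)}{454} = \left(-157 - 100\right) \frac{1}{454} = \left(-257\right) \frac{1}{454} = - \frac{257}{454}$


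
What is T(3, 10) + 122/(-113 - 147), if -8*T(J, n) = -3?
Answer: -49/520 ≈ -0.094231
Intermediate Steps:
T(J, n) = 3/8 (T(J, n) = -⅛*(-3) = 3/8)
T(3, 10) + 122/(-113 - 147) = 3/8 + 122/(-113 - 147) = 3/8 + 122/(-260) = 3/8 - 1/260*122 = 3/8 - 61/130 = -49/520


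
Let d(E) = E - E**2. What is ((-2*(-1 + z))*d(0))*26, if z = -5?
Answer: 0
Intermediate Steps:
((-2*(-1 + z))*d(0))*26 = ((-2*(-1 - 5))*(0*(1 - 1*0)))*26 = ((-2*(-6))*(0*(1 + 0)))*26 = (12*(0*1))*26 = (12*0)*26 = 0*26 = 0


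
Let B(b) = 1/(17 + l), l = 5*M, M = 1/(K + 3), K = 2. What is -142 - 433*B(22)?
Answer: -2989/18 ≈ -166.06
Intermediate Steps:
M = 1/5 (M = 1/(2 + 3) = 1/5 ≈ 0.20000)
l = 1 (l = 5*(1/5) = 1)
B(b) = 1/18 (B(b) = 1/(17 + 1) = 1/18)
-142 - 433*B(22) = -142 - 433*1/18 = -142 - 433/18 = -2989/18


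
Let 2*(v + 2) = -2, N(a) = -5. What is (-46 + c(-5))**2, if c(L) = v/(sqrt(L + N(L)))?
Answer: 21151/10 - 138*I*sqrt(10)/5 ≈ 2115.1 - 87.279*I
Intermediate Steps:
v = -3 (v = -2 + (1/2)*(-2) = -2 - 1 = -3)
c(L) = -3/sqrt(-5 + L) (c(L) = -3/sqrt(L - 5) = -3/sqrt(-5 + L))
(-46 + c(-5))**2 = (-46 - 3/sqrt(-5 - 5))**2 = (-46 - (-3)*I*sqrt(10)/10)**2 = (-46 + 3*I*sqrt(10)/10)**2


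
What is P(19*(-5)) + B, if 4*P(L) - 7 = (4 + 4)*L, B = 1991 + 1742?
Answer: 14179/4 ≈ 3544.8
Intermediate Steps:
B = 3733
P(L) = 7/4 + 2*L (P(L) = 7/4 + ((4 + 4)*L)/4 = 7/4 + (8*L)/4 = 7/4 + 2*L)
P(19*(-5)) + B = (7/4 + 2*(19*(-5))) + 3733 = (7/4 + 2*(-95)) + 3733 = (7/4 - 190) + 3733 = -753/4 + 3733 = 14179/4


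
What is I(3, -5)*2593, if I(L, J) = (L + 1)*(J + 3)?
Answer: -20744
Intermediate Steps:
I(L, J) = (1 + L)*(3 + J)
I(3, -5)*2593 = (3 - 5 + 3*3 - 5*3)*2593 = (3 - 5 + 9 - 15)*2593 = -8*2593 = -20744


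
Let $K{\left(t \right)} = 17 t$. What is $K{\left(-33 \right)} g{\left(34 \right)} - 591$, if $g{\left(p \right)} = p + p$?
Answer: $-38739$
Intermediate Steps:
$g{\left(p \right)} = 2 p$
$K{\left(-33 \right)} g{\left(34 \right)} - 591 = 17 \left(-33\right) 2 \cdot 34 - 591 = \left(-561\right) 68 - 591 = -38148 - 591 = -38739$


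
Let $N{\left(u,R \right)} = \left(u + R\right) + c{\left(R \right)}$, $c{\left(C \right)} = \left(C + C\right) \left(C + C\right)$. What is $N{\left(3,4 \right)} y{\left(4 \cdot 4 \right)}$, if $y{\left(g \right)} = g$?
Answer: $1136$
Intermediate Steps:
$c{\left(C \right)} = 4 C^{2}$ ($c{\left(C \right)} = 2 C 2 C = 4 C^{2}$)
$N{\left(u,R \right)} = R + u + 4 R^{2}$ ($N{\left(u,R \right)} = \left(u + R\right) + 4 R^{2} = \left(R + u\right) + 4 R^{2} = R + u + 4 R^{2}$)
$N{\left(3,4 \right)} y{\left(4 \cdot 4 \right)} = \left(4 + 3 + 4 \cdot 4^{2}\right) 4 \cdot 4 = \left(4 + 3 + 4 \cdot 16\right) 16 = \left(4 + 3 + 64\right) 16 = 71 \cdot 16 = 1136$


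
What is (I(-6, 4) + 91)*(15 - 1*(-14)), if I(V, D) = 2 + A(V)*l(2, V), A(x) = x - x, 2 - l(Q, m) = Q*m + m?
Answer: 2697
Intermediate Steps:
l(Q, m) = 2 - m - Q*m (l(Q, m) = 2 - (Q*m + m) = 2 - (m + Q*m) = 2 + (-m - Q*m) = 2 - m - Q*m)
A(x) = 0
I(V, D) = 2 (I(V, D) = 2 + 0*(2 - V - 1*2*V) = 2 + 0*(2 - V - 2*V) = 2 + 0*(2 - 3*V) = 2 + 0 = 2)
(I(-6, 4) + 91)*(15 - 1*(-14)) = (2 + 91)*(15 - 1*(-14)) = 93*(15 + 14) = 93*29 = 2697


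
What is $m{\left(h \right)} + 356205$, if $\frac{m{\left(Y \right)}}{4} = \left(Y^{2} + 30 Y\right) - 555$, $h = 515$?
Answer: $1476685$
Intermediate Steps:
$m{\left(Y \right)} = -2220 + 4 Y^{2} + 120 Y$ ($m{\left(Y \right)} = 4 \left(\left(Y^{2} + 30 Y\right) - 555\right) = 4 \left(-555 + Y^{2} + 30 Y\right) = -2220 + 4 Y^{2} + 120 Y$)
$m{\left(h \right)} + 356205 = \left(-2220 + 4 \cdot 515^{2} + 120 \cdot 515\right) + 356205 = \left(-2220 + 4 \cdot 265225 + 61800\right) + 356205 = \left(-2220 + 1060900 + 61800\right) + 356205 = 1120480 + 356205 = 1476685$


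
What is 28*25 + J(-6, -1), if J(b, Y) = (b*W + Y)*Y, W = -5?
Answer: 671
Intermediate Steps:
J(b, Y) = Y*(Y - 5*b) (J(b, Y) = (b*(-5) + Y)*Y = (-5*b + Y)*Y = (Y - 5*b)*Y = Y*(Y - 5*b))
28*25 + J(-6, -1) = 28*25 - (-1 - 5*(-6)) = 700 - (-1 + 30) = 700 - 1*29 = 700 - 29 = 671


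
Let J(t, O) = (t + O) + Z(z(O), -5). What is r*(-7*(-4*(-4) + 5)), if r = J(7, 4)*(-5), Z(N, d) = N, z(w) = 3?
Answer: 10290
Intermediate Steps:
J(t, O) = 3 + O + t (J(t, O) = (t + O) + 3 = (O + t) + 3 = 3 + O + t)
r = -70 (r = (3 + 4 + 7)*(-5) = 14*(-5) = -70)
r*(-7*(-4*(-4) + 5)) = -(-490)*(-4*(-4) + 5) = -(-490)*(16 + 5) = -(-490)*21 = -70*(-147) = 10290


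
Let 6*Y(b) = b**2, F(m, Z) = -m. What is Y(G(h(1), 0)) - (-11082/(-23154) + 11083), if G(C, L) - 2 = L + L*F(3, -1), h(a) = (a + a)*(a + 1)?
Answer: -128305714/11577 ≈ -11083.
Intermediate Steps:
h(a) = 2*a*(1 + a) (h(a) = (2*a)*(1 + a) = 2*a*(1 + a))
G(C, L) = 2 - 2*L (G(C, L) = 2 + (L + L*(-1*3)) = 2 + (L + L*(-3)) = 2 + (L - 3*L) = 2 - 2*L)
Y(b) = b**2/6
Y(G(h(1), 0)) - (-11082/(-23154) + 11083) = (2 - 2*0)**2/6 - (-11082/(-23154) + 11083) = (2 + 0)**2/6 - (-11082*(-1/23154) + 11083) = (1/6)*2**2 - (1847/3859 + 11083) = (1/6)*4 - 1*42771144/3859 = 2/3 - 42771144/3859 = -128305714/11577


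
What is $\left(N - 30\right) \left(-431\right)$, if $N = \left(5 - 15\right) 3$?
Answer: $25860$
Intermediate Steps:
$N = -30$ ($N = \left(-10\right) 3 = -30$)
$\left(N - 30\right) \left(-431\right) = \left(-30 - 30\right) \left(-431\right) = \left(-60\right) \left(-431\right) = 25860$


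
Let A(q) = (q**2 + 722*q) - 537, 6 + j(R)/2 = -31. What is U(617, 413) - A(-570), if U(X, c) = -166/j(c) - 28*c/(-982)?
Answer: 1583999246/18167 ≈ 87191.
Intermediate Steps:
j(R) = -74 (j(R) = -12 + 2*(-31) = -12 - 62 = -74)
U(X, c) = 83/37 + 14*c/491 (U(X, c) = -166/(-74) - 28*c/(-982) = -166*(-1/74) - 28*c*(-1/982) = 83/37 + 14*c/491)
A(q) = -537 + q**2 + 722*q
U(617, 413) - A(-570) = (83/37 + (14/491)*413) - (-537 + (-570)**2 + 722*(-570)) = (83/37 + 5782/491) - (-537 + 324900 - 411540) = 254687/18167 - 1*(-87177) = 254687/18167 + 87177 = 1583999246/18167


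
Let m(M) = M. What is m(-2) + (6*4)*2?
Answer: 46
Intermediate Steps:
m(-2) + (6*4)*2 = -2 + (6*4)*2 = -2 + 24*2 = -2 + 48 = 46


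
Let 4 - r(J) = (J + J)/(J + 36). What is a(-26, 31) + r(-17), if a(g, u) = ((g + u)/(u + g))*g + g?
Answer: -878/19 ≈ -46.211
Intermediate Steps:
r(J) = 4 - 2*J/(36 + J) (r(J) = 4 - (J + J)/(J + 36) = 4 - 2*J/(36 + J))
a(g, u) = 2*g (a(g, u) = ((g + u)/(g + u))*g + g = 1*g + g = g + g = 2*g)
a(-26, 31) + r(-17) = 2*(-26) + 2*(72 - 17)/(36 - 17) = -52 + 2*55/19 = -52 + 2*(1/19)*55 = -52 + 110/19 = -878/19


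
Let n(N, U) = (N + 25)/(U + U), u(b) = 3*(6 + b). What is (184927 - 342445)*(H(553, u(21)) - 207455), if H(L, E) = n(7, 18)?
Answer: 32677756674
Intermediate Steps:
u(b) = 18 + 3*b
n(N, U) = (25 + N)/(2*U) (n(N, U) = (25 + N)/((2*U)) = (25 + N)*(1/(2*U)) = (25 + N)/(2*U))
H(L, E) = 8/9 (H(L, E) = (½)*(25 + 7)/18 = (½)*(1/18)*32 = 8/9)
(184927 - 342445)*(H(553, u(21)) - 207455) = (184927 - 342445)*(8/9 - 207455) = -157518*(-1867087/9) = 32677756674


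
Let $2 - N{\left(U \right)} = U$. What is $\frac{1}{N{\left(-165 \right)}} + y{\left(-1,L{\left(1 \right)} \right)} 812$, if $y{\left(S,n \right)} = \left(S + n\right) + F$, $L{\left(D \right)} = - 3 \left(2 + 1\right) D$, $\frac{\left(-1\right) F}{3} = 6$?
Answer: $- \frac{3796911}{167} \approx -22736.0$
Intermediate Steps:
$F = -18$ ($F = \left(-3\right) 6 = -18$)
$L{\left(D \right)} = - 9 D$ ($L{\left(D \right)} = \left(-3\right) 3 D = - 9 D$)
$N{\left(U \right)} = 2 - U$
$y{\left(S,n \right)} = -18 + S + n$ ($y{\left(S,n \right)} = \left(S + n\right) - 18 = -18 + S + n$)
$\frac{1}{N{\left(-165 \right)}} + y{\left(-1,L{\left(1 \right)} \right)} 812 = \frac{1}{2 - -165} + \left(-18 - 1 - 9\right) 812 = \frac{1}{2 + 165} + \left(-18 - 1 - 9\right) 812 = \frac{1}{167} - 22736 = - \frac{3796911}{167}$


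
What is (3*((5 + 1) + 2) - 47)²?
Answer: 529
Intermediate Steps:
(3*((5 + 1) + 2) - 47)² = (3*(6 + 2) - 47)² = (3*8 - 47)² = (24 - 47)² = (-23)² = 529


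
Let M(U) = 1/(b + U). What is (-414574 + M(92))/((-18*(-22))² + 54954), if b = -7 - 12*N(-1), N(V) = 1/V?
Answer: -13404559/6847230 ≈ -1.9577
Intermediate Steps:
N(V) = 1/V
b = 5 (b = -7 - 12/(-1) = -7 - 12*(-1) = -7 + 12 = 5)
M(U) = 1/(5 + U)
(-414574 + M(92))/((-18*(-22))² + 54954) = (-414574 + 1/(5 + 92))/((-18*(-22))² + 54954) = (-414574 + 1/97)/(396² + 54954) = (-414574 + 1/97)/(156816 + 54954) = -40213677/97/211770 = -40213677/97*1/211770 = -13404559/6847230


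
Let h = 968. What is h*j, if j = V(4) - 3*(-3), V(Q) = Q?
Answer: 12584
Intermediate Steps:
j = 13 (j = 4 - 3*(-3) = 4 + 9 = 13)
h*j = 968*13 = 12584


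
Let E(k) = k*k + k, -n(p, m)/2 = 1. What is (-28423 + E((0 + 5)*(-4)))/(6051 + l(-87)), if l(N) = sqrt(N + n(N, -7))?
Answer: -169688193/36614690 + 28043*I*sqrt(89)/36614690 ≈ -4.6344 + 0.0072254*I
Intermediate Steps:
n(p, m) = -2 (n(p, m) = -2*1 = -2)
E(k) = k + k**2 (E(k) = k**2 + k = k + k**2)
l(N) = sqrt(-2 + N) (l(N) = sqrt(N - 2) = sqrt(-2 + N))
(-28423 + E((0 + 5)*(-4)))/(6051 + l(-87)) = (-28423 + ((0 + 5)*(-4))*(1 + (0 + 5)*(-4)))/(6051 + sqrt(-2 - 87)) = (-28423 + (5*(-4))*(1 + 5*(-4)))/(6051 + sqrt(-89)) = (-28423 - 20*(1 - 20))/(6051 + I*sqrt(89)) = (-28423 - 20*(-19))/(6051 + I*sqrt(89)) = (-28423 + 380)/(6051 + I*sqrt(89)) = -28043/(6051 + I*sqrt(89))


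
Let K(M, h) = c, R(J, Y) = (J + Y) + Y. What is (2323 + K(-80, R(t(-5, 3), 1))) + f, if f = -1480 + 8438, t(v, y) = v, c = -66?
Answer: 9215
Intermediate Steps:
R(J, Y) = J + 2*Y
K(M, h) = -66
f = 6958
(2323 + K(-80, R(t(-5, 3), 1))) + f = (2323 - 66) + 6958 = 2257 + 6958 = 9215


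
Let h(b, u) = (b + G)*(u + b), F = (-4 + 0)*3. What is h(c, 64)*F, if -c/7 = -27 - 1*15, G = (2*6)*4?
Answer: -1469232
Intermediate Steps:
G = 48 (G = 12*4 = 48)
c = 294 (c = -7*(-27 - 1*15) = -7*(-27 - 15) = -7*(-42) = 294)
F = -12 (F = -4*3 = -12)
h(b, u) = (48 + b)*(b + u) (h(b, u) = (b + 48)*(u + b) = (48 + b)*(b + u))
h(c, 64)*F = (294² + 48*294 + 48*64 + 294*64)*(-12) = (86436 + 14112 + 3072 + 18816)*(-12) = 122436*(-12) = -1469232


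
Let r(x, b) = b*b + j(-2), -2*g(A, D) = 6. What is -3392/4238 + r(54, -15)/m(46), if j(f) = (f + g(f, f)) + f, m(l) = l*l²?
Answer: -82309957/103127492 ≈ -0.79814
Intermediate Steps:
g(A, D) = -3 (g(A, D) = -½*6 = -3)
m(l) = l³
j(f) = -3 + 2*f (j(f) = (f - 3) + f = (-3 + f) + f = -3 + 2*f)
r(x, b) = -7 + b² (r(x, b) = b*b + (-3 + 2*(-2)) = b² + (-3 - 4) = b² - 7 = -7 + b²)
-3392/4238 + r(54, -15)/m(46) = -3392/4238 + (-7 + (-15)²)/(46³) = -3392*1/4238 + (-7 + 225)/97336 = -1696/2119 + 218*(1/97336) = -1696/2119 + 109/48668 = -82309957/103127492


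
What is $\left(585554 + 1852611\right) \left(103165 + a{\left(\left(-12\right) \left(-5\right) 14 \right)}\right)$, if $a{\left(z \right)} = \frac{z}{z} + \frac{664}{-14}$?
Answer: $\frac{1759940641950}{7} \approx 2.5142 \cdot 10^{11}$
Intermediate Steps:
$a{\left(z \right)} = - \frac{325}{7}$ ($a{\left(z \right)} = 1 + 664 \left(- \frac{1}{14}\right) = 1 - \frac{332}{7} = - \frac{325}{7}$)
$\left(585554 + 1852611\right) \left(103165 + a{\left(\left(-12\right) \left(-5\right) 14 \right)}\right) = \left(585554 + 1852611\right) \left(103165 - \frac{325}{7}\right) = 2438165 \cdot \frac{721830}{7} = \frac{1759940641950}{7}$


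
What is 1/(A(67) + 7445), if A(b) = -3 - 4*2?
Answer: 1/7434 ≈ 0.00013452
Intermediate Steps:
A(b) = -11 (A(b) = -3 - 8 = -11)
1/(A(67) + 7445) = 1/(-11 + 7445) = 1/7434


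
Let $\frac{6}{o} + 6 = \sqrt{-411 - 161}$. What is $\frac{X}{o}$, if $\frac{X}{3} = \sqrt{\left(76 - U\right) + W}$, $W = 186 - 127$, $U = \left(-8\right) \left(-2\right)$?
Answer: $- 3 \sqrt{119} + i \sqrt{17017} \approx -32.726 + 130.45 i$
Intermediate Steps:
$U = 16$
$W = 59$
$o = \frac{6}{-6 + 2 i \sqrt{143}}$ ($o = \frac{6}{-6 + \sqrt{-411 - 161}} = \frac{6}{-6 + \sqrt{-572}} = \frac{6}{-6 + 2 i \sqrt{143}} \approx -0.059211 - 0.23602 i$)
$X = 3 \sqrt{119}$ ($X = 3 \sqrt{\left(76 - 16\right) + 59} = 3 \sqrt{60 + 59} = 3 \sqrt{119} \approx 32.726$)
$\frac{X}{o} = \frac{3 \sqrt{119}}{- \frac{9}{152} - \frac{3 i \sqrt{143}}{152}}$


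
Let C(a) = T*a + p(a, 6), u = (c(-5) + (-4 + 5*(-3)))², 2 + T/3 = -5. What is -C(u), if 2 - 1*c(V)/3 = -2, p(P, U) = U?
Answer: 1023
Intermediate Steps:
c(V) = 12 (c(V) = 6 - 3*(-2) = 6 + 6 = 12)
T = -21 (T = -6 + 3*(-5) = -6 - 15 = -21)
u = 49 (u = (12 + (-4 + 5*(-3)))² = (12 + (-4 - 15))² = (12 - 19)² = (-7)² = 49)
C(a) = 6 - 21*a (C(a) = -21*a + 6 = 6 - 21*a)
-C(u) = -(6 - 21*49) = -(6 - 1029) = -1*(-1023) = 1023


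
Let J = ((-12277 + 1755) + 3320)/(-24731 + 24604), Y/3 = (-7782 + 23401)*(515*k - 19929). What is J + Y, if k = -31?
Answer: -213599407864/127 ≈ -1.6819e+9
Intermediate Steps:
Y = -1681885158 (Y = 3*((-7782 + 23401)*(515*(-31) - 19929)) = 3*(15619*(-15965 - 19929)) = 3*(15619*(-35894)) = 3*(-560628386) = -1681885158)
J = 7202/127 (J = (-10522 + 3320)/(-127) = -7202*(-1/127) = 7202/127 ≈ 56.709)
J + Y = 7202/127 - 1681885158 = -213599407864/127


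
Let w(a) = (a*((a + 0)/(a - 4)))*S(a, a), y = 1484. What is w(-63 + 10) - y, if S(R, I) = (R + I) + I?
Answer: 120681/19 ≈ 6351.6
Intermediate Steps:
S(R, I) = R + 2*I (S(R, I) = (I + R) + I = R + 2*I)
w(a) = 3*a³/(-4 + a) (w(a) = (a*((a + 0)/(a - 4)))*(a + 2*a) = (a*(a/(-4 + a)))*(3*a) = (a²/(-4 + a))*(3*a) = 3*a³/(-4 + a))
w(-63 + 10) - y = 3*(-63 + 10)³/(-4 + (-63 + 10)) - 1*1484 = 3*(-53)³/(-4 - 53) - 1484 = 3*(-148877)/(-57) - 1484 = 3*(-148877)*(-1/57) - 1484 = 148877/19 - 1484 = 120681/19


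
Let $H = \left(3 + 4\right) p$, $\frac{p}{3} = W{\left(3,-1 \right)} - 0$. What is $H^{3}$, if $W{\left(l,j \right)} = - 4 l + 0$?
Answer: $-16003008$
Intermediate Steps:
$W{\left(l,j \right)} = - 4 l$
$p = -36$ ($p = 3 \left(\left(-4\right) 3 - 0\right) = 3 \left(-12 + 0\right) = 3 \left(-12\right) = -36$)
$H = -252$ ($H = \left(3 + 4\right) \left(-36\right) = 7 \left(-36\right) = -252$)
$H^{3} = \left(-252\right)^{3} = -16003008$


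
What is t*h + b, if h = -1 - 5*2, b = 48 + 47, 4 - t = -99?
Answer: -1038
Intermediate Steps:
t = 103 (t = 4 - 1*(-99) = 4 + 99 = 103)
b = 95
h = -11 (h = -1 - 10 = -11)
t*h + b = 103*(-11) + 95 = -1133 + 95 = -1038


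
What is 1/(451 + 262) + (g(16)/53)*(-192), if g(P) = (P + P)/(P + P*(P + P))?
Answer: -90681/415679 ≈ -0.21815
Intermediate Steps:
g(P) = 2*P/(P + 2*P²) (g(P) = (2*P)/(P + P*(2*P)) = (2*P)/(P + 2*P²) = 2*P/(P + 2*P²))
1/(451 + 262) + (g(16)/53)*(-192) = 1/(451 + 262) + ((2/(1 + 2*16))/53)*(-192) = 1/713 + ((2/(1 + 32))*(1/53))*(-192) = 1/713 + ((2/33)*(1/53))*(-192) = 1/713 + (2/1749)*(-192) = 1/713 - 128/583 = -90681/415679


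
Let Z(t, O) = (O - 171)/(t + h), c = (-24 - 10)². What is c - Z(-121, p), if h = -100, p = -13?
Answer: 255292/221 ≈ 1155.2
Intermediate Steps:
c = 1156 (c = (-34)² = 1156)
Z(t, O) = (-171 + O)/(-100 + t) (Z(t, O) = (O - 171)/(t - 100) = (-171 + O)/(-100 + t))
c - Z(-121, p) = 1156 - (-171 - 13)/(-100 - 121) = 1156 - (-184)/(-221) = 1156 - (-1)*(-184)/221 = 1156 - 1*184/221 = 1156 - 184/221 = 255292/221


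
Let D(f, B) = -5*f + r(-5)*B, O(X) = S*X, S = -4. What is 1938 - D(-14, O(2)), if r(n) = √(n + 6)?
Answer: 1876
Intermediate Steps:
r(n) = √(6 + n)
O(X) = -4*X
D(f, B) = B - 5*f (D(f, B) = -5*f + √(6 - 5)*B = -5*f + √1*B = -5*f + 1*B = -5*f + B = B - 5*f)
1938 - D(-14, O(2)) = 1938 - (-4*2 - 5*(-14)) = 1938 - (-8 + 70) = 1938 - 1*62 = 1938 - 62 = 1876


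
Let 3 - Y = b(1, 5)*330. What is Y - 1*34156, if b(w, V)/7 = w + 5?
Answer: -48013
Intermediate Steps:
b(w, V) = 35 + 7*w (b(w, V) = 7*(w + 5) = 7*(5 + w) = 35 + 7*w)
Y = -13857 (Y = 3 - (35 + 7*1)*330 = 3 - (35 + 7)*330 = 3 - 42*330 = 3 - 1*13860 = 3 - 13860 = -13857)
Y - 1*34156 = -13857 - 1*34156 = -13857 - 34156 = -48013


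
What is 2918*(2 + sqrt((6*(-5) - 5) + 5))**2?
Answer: -75868 + 11672*I*sqrt(30) ≈ -75868.0 + 63930.0*I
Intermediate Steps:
2918*(2 + sqrt((6*(-5) - 5) + 5))**2 = 2918*(2 + sqrt((-30 - 5) + 5))**2 = 2918*(2 + sqrt(-35 + 5))**2 = 2918*(2 + sqrt(-30))**2 = 2918*(2 + I*sqrt(30))**2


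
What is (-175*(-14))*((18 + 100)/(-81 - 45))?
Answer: -20650/9 ≈ -2294.4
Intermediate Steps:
(-175*(-14))*((18 + 100)/(-81 - 45)) = 2450*(118/(-126)) = 2450*(118*(-1/126)) = 2450*(-59/63) = -20650/9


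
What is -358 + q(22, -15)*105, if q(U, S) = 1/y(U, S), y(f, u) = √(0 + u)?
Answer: -358 - 7*I*√15 ≈ -358.0 - 27.111*I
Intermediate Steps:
y(f, u) = √u
q(U, S) = S^(-½) (q(U, S) = 1/(√S) = S^(-½))
-358 + q(22, -15)*105 = -358 + 105/√(-15) = -358 - I*√15/15*105 = -358 - 7*I*√15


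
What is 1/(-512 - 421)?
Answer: -1/933 ≈ -0.0010718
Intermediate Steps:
1/(-512 - 421) = 1/(-933) = -1/933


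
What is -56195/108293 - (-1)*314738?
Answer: 34083866039/108293 ≈ 3.1474e+5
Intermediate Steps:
-56195/108293 - (-1)*314738 = -56195*1/108293 - 1*(-314738) = -56195/108293 + 314738 = 34083866039/108293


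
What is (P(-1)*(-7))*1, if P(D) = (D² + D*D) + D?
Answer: -7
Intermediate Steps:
P(D) = D + 2*D² (P(D) = (D² + D²) + D = 2*D² + D = D + 2*D²)
(P(-1)*(-7))*1 = (-(1 + 2*(-1))*(-7))*1 = (-(1 - 2)*(-7))*1 = (-1*(-1)*(-7))*1 = (1*(-7))*1 = -7*1 = -7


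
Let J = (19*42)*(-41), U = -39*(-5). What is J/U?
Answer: -10906/65 ≈ -167.78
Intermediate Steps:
U = 195
J = -32718 (J = 798*(-41) = -32718)
J/U = -32718/195 = -32718*1/195 = -10906/65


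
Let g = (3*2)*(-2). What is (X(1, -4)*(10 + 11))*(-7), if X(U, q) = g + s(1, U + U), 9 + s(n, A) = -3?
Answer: 3528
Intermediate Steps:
s(n, A) = -12 (s(n, A) = -9 - 3 = -12)
g = -12 (g = 6*(-2) = -12)
X(U, q) = -24 (X(U, q) = -12 - 12 = -24)
(X(1, -4)*(10 + 11))*(-7) = -24*(10 + 11)*(-7) = -24*21*(-7) = -504*(-7) = 3528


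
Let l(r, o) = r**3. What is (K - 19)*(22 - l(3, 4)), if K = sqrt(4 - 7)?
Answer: 95 - 5*I*sqrt(3) ≈ 95.0 - 8.6602*I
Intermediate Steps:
K = I*sqrt(3) (K = sqrt(-3) = I*sqrt(3) ≈ 1.732*I)
(K - 19)*(22 - l(3, 4)) = (I*sqrt(3) - 19)*(22 - 1*3**3) = (-19 + I*sqrt(3))*(22 - 1*27) = (-19 + I*sqrt(3))*(22 - 27) = (-19 + I*sqrt(3))*(-5) = 95 - 5*I*sqrt(3)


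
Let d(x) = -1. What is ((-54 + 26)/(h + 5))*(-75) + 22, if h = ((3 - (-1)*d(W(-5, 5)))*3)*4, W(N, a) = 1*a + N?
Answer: 2738/29 ≈ 94.414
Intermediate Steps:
W(N, a) = N + a (W(N, a) = a + N = N + a)
h = 24 (h = ((3 - (-1)*(-1))*3)*4 = ((3 - 1*1)*3)*4 = ((3 - 1)*3)*4 = (2*3)*4 = 6*4 = 24)
((-54 + 26)/(h + 5))*(-75) + 22 = ((-54 + 26)/(24 + 5))*(-75) + 22 = -28/29*(-75) + 22 = 2100/29 + 22 = 2738/29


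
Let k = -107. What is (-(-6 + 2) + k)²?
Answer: 10609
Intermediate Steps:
(-(-6 + 2) + k)² = (-(-6 + 2) - 107)² = (-1*(-4) - 107)² = (4 - 107)² = (-103)² = 10609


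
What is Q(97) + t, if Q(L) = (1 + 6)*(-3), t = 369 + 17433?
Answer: 17781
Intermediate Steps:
t = 17802
Q(L) = -21 (Q(L) = 7*(-3) = -21)
Q(97) + t = -21 + 17802 = 17781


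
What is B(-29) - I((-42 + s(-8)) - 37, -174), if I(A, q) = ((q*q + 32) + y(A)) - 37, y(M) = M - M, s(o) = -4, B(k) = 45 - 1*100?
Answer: -30326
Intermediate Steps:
B(k) = -55 (B(k) = 45 - 100 = -55)
y(M) = 0
I(A, q) = -5 + q² (I(A, q) = ((q*q + 32) + 0) - 37 = ((q² + 32) + 0) - 37 = ((32 + q²) + 0) - 37 = (32 + q²) - 37 = -5 + q²)
B(-29) - I((-42 + s(-8)) - 37, -174) = -55 - (-5 + (-174)²) = -55 - (-5 + 30276) = -55 - 1*30271 = -55 - 30271 = -30326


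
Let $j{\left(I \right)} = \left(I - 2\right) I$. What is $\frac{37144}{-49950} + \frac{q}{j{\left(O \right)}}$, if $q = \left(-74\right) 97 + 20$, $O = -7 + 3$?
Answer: $- \frac{29869463}{99900} \approx -298.99$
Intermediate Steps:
$O = -4$
$j{\left(I \right)} = I \left(-2 + I\right)$ ($j{\left(I \right)} = \left(-2 + I\right) I = I \left(-2 + I\right)$)
$q = -7158$ ($q = -7178 + 20 = -7158$)
$\frac{37144}{-49950} + \frac{q}{j{\left(O \right)}} = \frac{37144}{-49950} - \frac{7158}{\left(-4\right) \left(-2 - 4\right)} = 37144 \left(- \frac{1}{49950}\right) - \frac{7158}{\left(-4\right) \left(-6\right)} = - \frac{18572}{24975} - \frac{7158}{24} = - \frac{18572}{24975} - \frac{1193}{4} = - \frac{29869463}{99900}$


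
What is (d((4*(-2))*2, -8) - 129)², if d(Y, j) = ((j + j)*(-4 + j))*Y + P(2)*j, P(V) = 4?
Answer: 10452289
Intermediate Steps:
d(Y, j) = 4*j + 2*Y*j*(-4 + j) (d(Y, j) = ((j + j)*(-4 + j))*Y + 4*j = ((2*j)*(-4 + j))*Y + 4*j = (2*j*(-4 + j))*Y + 4*j = 2*Y*j*(-4 + j) + 4*j = 4*j + 2*Y*j*(-4 + j))
(d((4*(-2))*2, -8) - 129)² = (2*(-8)*(2 - 4*4*(-2)*2 + ((4*(-2))*2)*(-8)) - 129)² = (2*(-8)*(2 - (-32)*2 - 8*2*(-8)) - 129)² = (2*(-8)*(2 - 4*(-16) - 16*(-8)) - 129)² = (2*(-8)*(2 + 64 + 128) - 129)² = (2*(-8)*194 - 129)² = (-3104 - 129)² = (-3233)² = 10452289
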